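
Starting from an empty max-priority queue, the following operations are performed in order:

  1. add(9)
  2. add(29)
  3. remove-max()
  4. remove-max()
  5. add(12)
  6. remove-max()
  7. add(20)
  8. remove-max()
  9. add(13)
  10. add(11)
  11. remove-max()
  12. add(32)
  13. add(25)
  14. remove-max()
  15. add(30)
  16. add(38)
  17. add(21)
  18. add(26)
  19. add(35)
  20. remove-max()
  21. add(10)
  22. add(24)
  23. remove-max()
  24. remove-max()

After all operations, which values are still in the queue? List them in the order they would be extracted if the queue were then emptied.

26, 25, 24, 21, 11, 10

insert 9 → {9}
insert 29 → {29, 9}
remove-max → 29; now {9}
remove-max → 9; now {}
insert 12 → {12}
remove-max → 12; now {}
insert 20 → {20}
remove-max → 20; now {}
insert 13 → {13}
insert 11 → {13, 11}
remove-max → 13; now {11}
insert 32 → {32, 11}
insert 25 → {32, 25, 11}
remove-max → 32; now {25, 11}
insert 30 → {30, 25, 11}
insert 38 → {38, 30, 25, 11}
insert 21 → {38, 30, 25, 21, 11}
insert 26 → {38, 30, 26, 25, 21, 11}
insert 35 → {38, 35, 30, 26, 25, 21, 11}
remove-max → 38; now {35, 30, 26, 25, 21, 11}
insert 10 → {35, 30, 26, 25, 21, 11, 10}
insert 24 → {35, 30, 26, 25, 24, 21, 11, 10}
remove-max → 35; now {30, 26, 25, 24, 21, 11, 10}
remove-max → 30; now {26, 25, 24, 21, 11, 10}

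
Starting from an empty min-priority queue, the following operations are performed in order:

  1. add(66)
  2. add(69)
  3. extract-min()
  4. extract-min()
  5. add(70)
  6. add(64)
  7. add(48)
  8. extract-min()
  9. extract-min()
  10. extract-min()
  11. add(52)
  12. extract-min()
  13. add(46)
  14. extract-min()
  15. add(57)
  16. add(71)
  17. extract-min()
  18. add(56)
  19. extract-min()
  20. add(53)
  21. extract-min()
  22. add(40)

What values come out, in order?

insert 66 → {66}
insert 69 → {66, 69}
extract-min → 66; now {69}
extract-min → 69; now {}
insert 70 → {70}
insert 64 → {64, 70}
insert 48 → {48, 64, 70}
extract-min → 48; now {64, 70}
extract-min → 64; now {70}
extract-min → 70; now {}
insert 52 → {52}
extract-min → 52; now {}
insert 46 → {46}
extract-min → 46; now {}
insert 57 → {57}
insert 71 → {57, 71}
extract-min → 57; now {71}
insert 56 → {56, 71}
extract-min → 56; now {71}
insert 53 → {53, 71}
extract-min → 53; now {71}
insert 40 → {40, 71}

66 → 69 → 48 → 64 → 70 → 52 → 46 → 57 → 56 → 53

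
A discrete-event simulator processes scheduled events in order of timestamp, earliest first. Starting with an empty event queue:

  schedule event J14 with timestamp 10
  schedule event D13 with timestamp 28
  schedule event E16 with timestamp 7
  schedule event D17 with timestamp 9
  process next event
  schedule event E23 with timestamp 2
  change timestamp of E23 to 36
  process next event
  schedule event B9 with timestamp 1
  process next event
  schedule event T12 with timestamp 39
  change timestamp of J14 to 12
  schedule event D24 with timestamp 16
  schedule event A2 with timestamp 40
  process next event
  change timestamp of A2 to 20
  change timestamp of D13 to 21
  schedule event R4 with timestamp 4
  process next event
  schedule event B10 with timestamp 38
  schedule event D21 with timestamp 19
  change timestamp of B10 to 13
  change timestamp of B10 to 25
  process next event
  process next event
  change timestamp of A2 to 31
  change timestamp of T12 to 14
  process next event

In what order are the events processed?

add J14 (timestamp 10) → {J14:10}
add D13 (timestamp 28) → {J14:10, D13:28}
add E16 (timestamp 7) → {E16:7, J14:10, D13:28}
add D17 (timestamp 9) → {E16:7, D17:9, J14:10, D13:28}
process next event → E16; now {D17:9, J14:10, D13:28}
add E23 (timestamp 2) → {E23:2, D17:9, J14:10, D13:28}
update E23 to timestamp 36 → {D17:9, J14:10, D13:28, E23:36}
process next event → D17; now {J14:10, D13:28, E23:36}
add B9 (timestamp 1) → {B9:1, J14:10, D13:28, E23:36}
process next event → B9; now {J14:10, D13:28, E23:36}
add T12 (timestamp 39) → {J14:10, D13:28, E23:36, T12:39}
update J14 to timestamp 12 → {J14:12, D13:28, E23:36, T12:39}
add D24 (timestamp 16) → {J14:12, D24:16, D13:28, E23:36, T12:39}
add A2 (timestamp 40) → {J14:12, D24:16, D13:28, E23:36, T12:39, A2:40}
process next event → J14; now {D24:16, D13:28, E23:36, T12:39, A2:40}
update A2 to timestamp 20 → {D24:16, A2:20, D13:28, E23:36, T12:39}
update D13 to timestamp 21 → {D24:16, A2:20, D13:21, E23:36, T12:39}
add R4 (timestamp 4) → {R4:4, D24:16, A2:20, D13:21, E23:36, T12:39}
process next event → R4; now {D24:16, A2:20, D13:21, E23:36, T12:39}
add B10 (timestamp 38) → {D24:16, A2:20, D13:21, E23:36, B10:38, T12:39}
add D21 (timestamp 19) → {D24:16, D21:19, A2:20, D13:21, E23:36, B10:38, T12:39}
update B10 to timestamp 13 → {B10:13, D24:16, D21:19, A2:20, D13:21, E23:36, T12:39}
update B10 to timestamp 25 → {D24:16, D21:19, A2:20, D13:21, B10:25, E23:36, T12:39}
process next event → D24; now {D21:19, A2:20, D13:21, B10:25, E23:36, T12:39}
process next event → D21; now {A2:20, D13:21, B10:25, E23:36, T12:39}
update A2 to timestamp 31 → {D13:21, B10:25, A2:31, E23:36, T12:39}
update T12 to timestamp 14 → {T12:14, D13:21, B10:25, A2:31, E23:36}
process next event → T12; now {D13:21, B10:25, A2:31, E23:36}

E16, D17, B9, J14, R4, D24, D21, T12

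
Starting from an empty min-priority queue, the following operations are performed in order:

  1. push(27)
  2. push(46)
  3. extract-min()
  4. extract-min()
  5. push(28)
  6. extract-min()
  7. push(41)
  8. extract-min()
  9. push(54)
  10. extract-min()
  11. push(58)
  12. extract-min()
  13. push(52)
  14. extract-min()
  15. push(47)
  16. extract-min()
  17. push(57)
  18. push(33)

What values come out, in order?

insert 27 → {27}
insert 46 → {27, 46}
extract-min → 27; now {46}
extract-min → 46; now {}
insert 28 → {28}
extract-min → 28; now {}
insert 41 → {41}
extract-min → 41; now {}
insert 54 → {54}
extract-min → 54; now {}
insert 58 → {58}
extract-min → 58; now {}
insert 52 → {52}
extract-min → 52; now {}
insert 47 → {47}
extract-min → 47; now {}
insert 57 → {57}
insert 33 → {33, 57}

27 → 46 → 28 → 41 → 54 → 58 → 52 → 47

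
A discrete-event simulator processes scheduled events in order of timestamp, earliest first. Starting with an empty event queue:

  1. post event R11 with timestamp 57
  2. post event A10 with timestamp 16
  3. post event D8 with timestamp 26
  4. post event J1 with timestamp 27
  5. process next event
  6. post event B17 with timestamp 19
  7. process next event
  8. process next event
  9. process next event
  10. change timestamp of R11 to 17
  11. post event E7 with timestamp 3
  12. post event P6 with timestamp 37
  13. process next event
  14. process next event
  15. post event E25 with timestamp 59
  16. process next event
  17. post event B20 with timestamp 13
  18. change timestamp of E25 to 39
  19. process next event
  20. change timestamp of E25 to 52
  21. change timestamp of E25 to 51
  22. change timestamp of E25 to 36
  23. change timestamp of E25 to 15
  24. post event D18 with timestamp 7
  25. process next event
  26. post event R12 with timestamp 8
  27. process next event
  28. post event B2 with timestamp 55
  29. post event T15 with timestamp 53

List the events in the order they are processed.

add R11 (timestamp 57) → {R11:57}
add A10 (timestamp 16) → {A10:16, R11:57}
add D8 (timestamp 26) → {A10:16, D8:26, R11:57}
add J1 (timestamp 27) → {A10:16, D8:26, J1:27, R11:57}
process next event → A10; now {D8:26, J1:27, R11:57}
add B17 (timestamp 19) → {B17:19, D8:26, J1:27, R11:57}
process next event → B17; now {D8:26, J1:27, R11:57}
process next event → D8; now {J1:27, R11:57}
process next event → J1; now {R11:57}
update R11 to timestamp 17 → {R11:17}
add E7 (timestamp 3) → {E7:3, R11:17}
add P6 (timestamp 37) → {E7:3, R11:17, P6:37}
process next event → E7; now {R11:17, P6:37}
process next event → R11; now {P6:37}
add E25 (timestamp 59) → {P6:37, E25:59}
process next event → P6; now {E25:59}
add B20 (timestamp 13) → {B20:13, E25:59}
update E25 to timestamp 39 → {B20:13, E25:39}
process next event → B20; now {E25:39}
update E25 to timestamp 52 → {E25:52}
update E25 to timestamp 51 → {E25:51}
update E25 to timestamp 36 → {E25:36}
update E25 to timestamp 15 → {E25:15}
add D18 (timestamp 7) → {D18:7, E25:15}
process next event → D18; now {E25:15}
add R12 (timestamp 8) → {R12:8, E25:15}
process next event → R12; now {E25:15}
add B2 (timestamp 55) → {E25:15, B2:55}
add T15 (timestamp 53) → {E25:15, T15:53, B2:55}

[A10, B17, D8, J1, E7, R11, P6, B20, D18, R12]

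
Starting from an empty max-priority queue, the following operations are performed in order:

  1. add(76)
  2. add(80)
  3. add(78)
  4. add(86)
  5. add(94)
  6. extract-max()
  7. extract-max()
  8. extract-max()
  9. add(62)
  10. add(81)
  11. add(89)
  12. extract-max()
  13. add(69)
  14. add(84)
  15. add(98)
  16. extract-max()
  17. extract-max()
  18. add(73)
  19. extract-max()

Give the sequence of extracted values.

94, 86, 80, 89, 98, 84, 81

insert 76 → {76}
insert 80 → {80, 76}
insert 78 → {80, 78, 76}
insert 86 → {86, 80, 78, 76}
insert 94 → {94, 86, 80, 78, 76}
extract-max → 94; now {86, 80, 78, 76}
extract-max → 86; now {80, 78, 76}
extract-max → 80; now {78, 76}
insert 62 → {78, 76, 62}
insert 81 → {81, 78, 76, 62}
insert 89 → {89, 81, 78, 76, 62}
extract-max → 89; now {81, 78, 76, 62}
insert 69 → {81, 78, 76, 69, 62}
insert 84 → {84, 81, 78, 76, 69, 62}
insert 98 → {98, 84, 81, 78, 76, 69, 62}
extract-max → 98; now {84, 81, 78, 76, 69, 62}
extract-max → 84; now {81, 78, 76, 69, 62}
insert 73 → {81, 78, 76, 73, 69, 62}
extract-max → 81; now {78, 76, 73, 69, 62}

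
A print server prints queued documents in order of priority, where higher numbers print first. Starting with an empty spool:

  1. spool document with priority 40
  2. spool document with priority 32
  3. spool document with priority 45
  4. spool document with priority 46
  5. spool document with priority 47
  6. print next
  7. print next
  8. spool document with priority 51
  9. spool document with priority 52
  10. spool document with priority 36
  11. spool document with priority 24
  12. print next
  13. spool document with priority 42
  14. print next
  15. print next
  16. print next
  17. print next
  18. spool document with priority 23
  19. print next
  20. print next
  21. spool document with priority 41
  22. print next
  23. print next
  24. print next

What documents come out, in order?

47, 46, 52, 51, 45, 42, 40, 36, 32, 41, 24, 23

insert 40 → {40}
insert 32 → {40, 32}
insert 45 → {45, 40, 32}
insert 46 → {46, 45, 40, 32}
insert 47 → {47, 46, 45, 40, 32}
print next → 47; now {46, 45, 40, 32}
print next → 46; now {45, 40, 32}
insert 51 → {51, 45, 40, 32}
insert 52 → {52, 51, 45, 40, 32}
insert 36 → {52, 51, 45, 40, 36, 32}
insert 24 → {52, 51, 45, 40, 36, 32, 24}
print next → 52; now {51, 45, 40, 36, 32, 24}
insert 42 → {51, 45, 42, 40, 36, 32, 24}
print next → 51; now {45, 42, 40, 36, 32, 24}
print next → 45; now {42, 40, 36, 32, 24}
print next → 42; now {40, 36, 32, 24}
print next → 40; now {36, 32, 24}
insert 23 → {36, 32, 24, 23}
print next → 36; now {32, 24, 23}
print next → 32; now {24, 23}
insert 41 → {41, 24, 23}
print next → 41; now {24, 23}
print next → 24; now {23}
print next → 23; now {}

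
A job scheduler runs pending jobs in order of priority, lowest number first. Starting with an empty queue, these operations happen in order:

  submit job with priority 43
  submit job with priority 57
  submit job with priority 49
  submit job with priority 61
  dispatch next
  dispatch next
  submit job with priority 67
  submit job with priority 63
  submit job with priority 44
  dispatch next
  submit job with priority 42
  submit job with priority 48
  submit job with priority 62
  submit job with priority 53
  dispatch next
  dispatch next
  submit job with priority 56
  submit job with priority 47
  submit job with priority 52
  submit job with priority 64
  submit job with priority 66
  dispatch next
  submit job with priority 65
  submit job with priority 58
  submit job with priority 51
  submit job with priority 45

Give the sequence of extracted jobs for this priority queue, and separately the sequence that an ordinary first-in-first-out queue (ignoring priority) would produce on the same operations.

insert 43 → {43}
insert 57 → {43, 57}
insert 49 → {43, 49, 57}
insert 61 → {43, 49, 57, 61}
dispatch next → 43; now {49, 57, 61}
dispatch next → 49; now {57, 61}
insert 67 → {57, 61, 67}
insert 63 → {57, 61, 63, 67}
insert 44 → {44, 57, 61, 63, 67}
dispatch next → 44; now {57, 61, 63, 67}
insert 42 → {42, 57, 61, 63, 67}
insert 48 → {42, 48, 57, 61, 63, 67}
insert 62 → {42, 48, 57, 61, 62, 63, 67}
insert 53 → {42, 48, 53, 57, 61, 62, 63, 67}
dispatch next → 42; now {48, 53, 57, 61, 62, 63, 67}
dispatch next → 48; now {53, 57, 61, 62, 63, 67}
insert 56 → {53, 56, 57, 61, 62, 63, 67}
insert 47 → {47, 53, 56, 57, 61, 62, 63, 67}
insert 52 → {47, 52, 53, 56, 57, 61, 62, 63, 67}
insert 64 → {47, 52, 53, 56, 57, 61, 62, 63, 64, 67}
insert 66 → {47, 52, 53, 56, 57, 61, 62, 63, 64, 66, 67}
dispatch next → 47; now {52, 53, 56, 57, 61, 62, 63, 64, 66, 67}
insert 65 → {52, 53, 56, 57, 61, 62, 63, 64, 65, 66, 67}
insert 58 → {52, 53, 56, 57, 58, 61, 62, 63, 64, 65, 66, 67}
insert 51 → {51, 52, 53, 56, 57, 58, 61, 62, 63, 64, 65, 66, 67}
insert 45 → {45, 51, 52, 53, 56, 57, 58, 61, 62, 63, 64, 65, 66, 67}

priority queue: 43, 49, 44, 42, 48, 47; FIFO queue: 43 → 57 → 49 → 61 → 67 → 63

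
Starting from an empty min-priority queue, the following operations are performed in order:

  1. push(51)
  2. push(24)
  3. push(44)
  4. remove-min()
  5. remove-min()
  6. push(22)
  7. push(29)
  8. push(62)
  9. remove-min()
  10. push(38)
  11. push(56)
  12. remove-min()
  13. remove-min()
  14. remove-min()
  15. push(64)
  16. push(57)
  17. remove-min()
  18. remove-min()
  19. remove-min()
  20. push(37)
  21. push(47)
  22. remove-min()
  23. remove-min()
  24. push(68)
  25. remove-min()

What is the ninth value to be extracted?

insert 51 → {51}
insert 24 → {24, 51}
insert 44 → {24, 44, 51}
remove-min → 24; now {44, 51}
remove-min → 44; now {51}
insert 22 → {22, 51}
insert 29 → {22, 29, 51}
insert 62 → {22, 29, 51, 62}
remove-min → 22; now {29, 51, 62}
insert 38 → {29, 38, 51, 62}
insert 56 → {29, 38, 51, 56, 62}
remove-min → 29; now {38, 51, 56, 62}
remove-min → 38; now {51, 56, 62}
remove-min → 51; now {56, 62}
insert 64 → {56, 62, 64}
insert 57 → {56, 57, 62, 64}
remove-min → 56; now {57, 62, 64}
remove-min → 57; now {62, 64}
remove-min → 62; now {64}
insert 37 → {37, 64}
insert 47 → {37, 47, 64}
remove-min → 37; now {47, 64}
remove-min → 47; now {64}
insert 68 → {64, 68}
remove-min → 64; now {68}

62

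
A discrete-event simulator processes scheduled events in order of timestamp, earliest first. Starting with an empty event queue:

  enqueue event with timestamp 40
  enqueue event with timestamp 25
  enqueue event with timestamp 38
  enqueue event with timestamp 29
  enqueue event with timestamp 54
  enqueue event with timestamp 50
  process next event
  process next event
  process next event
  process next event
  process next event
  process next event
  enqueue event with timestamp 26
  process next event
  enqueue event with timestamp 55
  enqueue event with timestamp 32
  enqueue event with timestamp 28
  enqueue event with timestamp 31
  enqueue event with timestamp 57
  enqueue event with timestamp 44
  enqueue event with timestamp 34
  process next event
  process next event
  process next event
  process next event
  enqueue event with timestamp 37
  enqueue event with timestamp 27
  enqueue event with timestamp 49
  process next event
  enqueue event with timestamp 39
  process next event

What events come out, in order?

25 → 29 → 38 → 40 → 50 → 54 → 26 → 28 → 31 → 32 → 34 → 27 → 37

insert 40 → {40}
insert 25 → {25, 40}
insert 38 → {25, 38, 40}
insert 29 → {25, 29, 38, 40}
insert 54 → {25, 29, 38, 40, 54}
insert 50 → {25, 29, 38, 40, 50, 54}
process next event → 25; now {29, 38, 40, 50, 54}
process next event → 29; now {38, 40, 50, 54}
process next event → 38; now {40, 50, 54}
process next event → 40; now {50, 54}
process next event → 50; now {54}
process next event → 54; now {}
insert 26 → {26}
process next event → 26; now {}
insert 55 → {55}
insert 32 → {32, 55}
insert 28 → {28, 32, 55}
insert 31 → {28, 31, 32, 55}
insert 57 → {28, 31, 32, 55, 57}
insert 44 → {28, 31, 32, 44, 55, 57}
insert 34 → {28, 31, 32, 34, 44, 55, 57}
process next event → 28; now {31, 32, 34, 44, 55, 57}
process next event → 31; now {32, 34, 44, 55, 57}
process next event → 32; now {34, 44, 55, 57}
process next event → 34; now {44, 55, 57}
insert 37 → {37, 44, 55, 57}
insert 27 → {27, 37, 44, 55, 57}
insert 49 → {27, 37, 44, 49, 55, 57}
process next event → 27; now {37, 44, 49, 55, 57}
insert 39 → {37, 39, 44, 49, 55, 57}
process next event → 37; now {39, 44, 49, 55, 57}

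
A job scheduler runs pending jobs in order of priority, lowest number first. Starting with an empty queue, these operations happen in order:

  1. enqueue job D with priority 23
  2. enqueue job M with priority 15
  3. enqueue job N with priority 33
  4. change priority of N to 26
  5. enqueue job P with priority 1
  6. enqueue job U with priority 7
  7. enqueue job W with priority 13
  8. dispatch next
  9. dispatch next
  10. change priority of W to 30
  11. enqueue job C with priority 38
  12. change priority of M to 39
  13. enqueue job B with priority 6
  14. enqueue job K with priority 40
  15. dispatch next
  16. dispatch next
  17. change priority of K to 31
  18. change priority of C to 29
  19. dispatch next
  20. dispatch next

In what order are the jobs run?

add D (priority 23) → {D:23}
add M (priority 15) → {M:15, D:23}
add N (priority 33) → {M:15, D:23, N:33}
update N to priority 26 → {M:15, D:23, N:26}
add P (priority 1) → {P:1, M:15, D:23, N:26}
add U (priority 7) → {P:1, U:7, M:15, D:23, N:26}
add W (priority 13) → {P:1, U:7, W:13, M:15, D:23, N:26}
dispatch next → P; now {U:7, W:13, M:15, D:23, N:26}
dispatch next → U; now {W:13, M:15, D:23, N:26}
update W to priority 30 → {M:15, D:23, N:26, W:30}
add C (priority 38) → {M:15, D:23, N:26, W:30, C:38}
update M to priority 39 → {D:23, N:26, W:30, C:38, M:39}
add B (priority 6) → {B:6, D:23, N:26, W:30, C:38, M:39}
add K (priority 40) → {B:6, D:23, N:26, W:30, C:38, M:39, K:40}
dispatch next → B; now {D:23, N:26, W:30, C:38, M:39, K:40}
dispatch next → D; now {N:26, W:30, C:38, M:39, K:40}
update K to priority 31 → {N:26, W:30, K:31, C:38, M:39}
update C to priority 29 → {N:26, C:29, W:30, K:31, M:39}
dispatch next → N; now {C:29, W:30, K:31, M:39}
dispatch next → C; now {W:30, K:31, M:39}

P, U, B, D, N, C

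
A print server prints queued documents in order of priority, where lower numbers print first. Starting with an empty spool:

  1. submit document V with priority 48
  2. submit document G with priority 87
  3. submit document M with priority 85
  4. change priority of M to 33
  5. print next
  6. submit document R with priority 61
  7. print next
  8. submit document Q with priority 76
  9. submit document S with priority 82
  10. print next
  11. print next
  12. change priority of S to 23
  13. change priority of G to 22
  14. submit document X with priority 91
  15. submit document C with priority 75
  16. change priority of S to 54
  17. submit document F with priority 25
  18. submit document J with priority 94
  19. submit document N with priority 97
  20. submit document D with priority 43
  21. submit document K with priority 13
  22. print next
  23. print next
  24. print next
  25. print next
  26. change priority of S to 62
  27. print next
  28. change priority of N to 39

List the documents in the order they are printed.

add V (priority 48) → {V:48}
add G (priority 87) → {V:48, G:87}
add M (priority 85) → {V:48, M:85, G:87}
update M to priority 33 → {M:33, V:48, G:87}
print next → M; now {V:48, G:87}
add R (priority 61) → {V:48, R:61, G:87}
print next → V; now {R:61, G:87}
add Q (priority 76) → {R:61, Q:76, G:87}
add S (priority 82) → {R:61, Q:76, S:82, G:87}
print next → R; now {Q:76, S:82, G:87}
print next → Q; now {S:82, G:87}
update S to priority 23 → {S:23, G:87}
update G to priority 22 → {G:22, S:23}
add X (priority 91) → {G:22, S:23, X:91}
add C (priority 75) → {G:22, S:23, C:75, X:91}
update S to priority 54 → {G:22, S:54, C:75, X:91}
add F (priority 25) → {G:22, F:25, S:54, C:75, X:91}
add J (priority 94) → {G:22, F:25, S:54, C:75, X:91, J:94}
add N (priority 97) → {G:22, F:25, S:54, C:75, X:91, J:94, N:97}
add D (priority 43) → {G:22, F:25, D:43, S:54, C:75, X:91, J:94, N:97}
add K (priority 13) → {K:13, G:22, F:25, D:43, S:54, C:75, X:91, J:94, N:97}
print next → K; now {G:22, F:25, D:43, S:54, C:75, X:91, J:94, N:97}
print next → G; now {F:25, D:43, S:54, C:75, X:91, J:94, N:97}
print next → F; now {D:43, S:54, C:75, X:91, J:94, N:97}
print next → D; now {S:54, C:75, X:91, J:94, N:97}
update S to priority 62 → {S:62, C:75, X:91, J:94, N:97}
print next → S; now {C:75, X:91, J:94, N:97}
update N to priority 39 → {N:39, C:75, X:91, J:94}

M, V, R, Q, K, G, F, D, S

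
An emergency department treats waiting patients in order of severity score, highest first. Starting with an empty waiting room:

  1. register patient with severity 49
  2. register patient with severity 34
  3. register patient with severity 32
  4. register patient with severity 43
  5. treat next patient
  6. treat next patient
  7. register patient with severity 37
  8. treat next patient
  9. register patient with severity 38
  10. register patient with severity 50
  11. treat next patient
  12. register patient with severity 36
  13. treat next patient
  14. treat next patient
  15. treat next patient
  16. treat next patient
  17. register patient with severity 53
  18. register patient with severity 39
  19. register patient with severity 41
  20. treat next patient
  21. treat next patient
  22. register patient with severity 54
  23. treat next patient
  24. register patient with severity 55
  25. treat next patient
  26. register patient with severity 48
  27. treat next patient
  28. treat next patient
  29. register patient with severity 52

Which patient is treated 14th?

insert 49 → {49}
insert 34 → {49, 34}
insert 32 → {49, 34, 32}
insert 43 → {49, 43, 34, 32}
treat next patient → 49; now {43, 34, 32}
treat next patient → 43; now {34, 32}
insert 37 → {37, 34, 32}
treat next patient → 37; now {34, 32}
insert 38 → {38, 34, 32}
insert 50 → {50, 38, 34, 32}
treat next patient → 50; now {38, 34, 32}
insert 36 → {38, 36, 34, 32}
treat next patient → 38; now {36, 34, 32}
treat next patient → 36; now {34, 32}
treat next patient → 34; now {32}
treat next patient → 32; now {}
insert 53 → {53}
insert 39 → {53, 39}
insert 41 → {53, 41, 39}
treat next patient → 53; now {41, 39}
treat next patient → 41; now {39}
insert 54 → {54, 39}
treat next patient → 54; now {39}
insert 55 → {55, 39}
treat next patient → 55; now {39}
insert 48 → {48, 39}
treat next patient → 48; now {39}
treat next patient → 39; now {}
insert 52 → {52}

39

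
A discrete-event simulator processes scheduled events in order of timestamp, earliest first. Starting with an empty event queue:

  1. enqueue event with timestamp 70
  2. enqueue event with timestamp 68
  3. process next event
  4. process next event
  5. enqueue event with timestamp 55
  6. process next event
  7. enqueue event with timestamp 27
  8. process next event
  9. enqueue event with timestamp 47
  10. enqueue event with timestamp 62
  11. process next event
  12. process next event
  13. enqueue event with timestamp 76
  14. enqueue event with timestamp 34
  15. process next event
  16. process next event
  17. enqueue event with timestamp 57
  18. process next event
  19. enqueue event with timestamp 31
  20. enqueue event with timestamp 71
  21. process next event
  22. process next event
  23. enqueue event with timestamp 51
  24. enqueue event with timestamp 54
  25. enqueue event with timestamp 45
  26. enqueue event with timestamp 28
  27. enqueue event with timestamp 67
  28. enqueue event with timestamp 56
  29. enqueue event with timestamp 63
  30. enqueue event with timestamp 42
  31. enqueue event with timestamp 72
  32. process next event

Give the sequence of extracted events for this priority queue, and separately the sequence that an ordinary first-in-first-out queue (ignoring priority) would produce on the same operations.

priority queue: [68, 70, 55, 27, 47, 62, 34, 76, 57, 31, 71, 28]; FIFO queue: 70 → 68 → 55 → 27 → 47 → 62 → 76 → 34 → 57 → 31 → 71 → 51

insert 70 → {70}
insert 68 → {68, 70}
process next event → 68; now {70}
process next event → 70; now {}
insert 55 → {55}
process next event → 55; now {}
insert 27 → {27}
process next event → 27; now {}
insert 47 → {47}
insert 62 → {47, 62}
process next event → 47; now {62}
process next event → 62; now {}
insert 76 → {76}
insert 34 → {34, 76}
process next event → 34; now {76}
process next event → 76; now {}
insert 57 → {57}
process next event → 57; now {}
insert 31 → {31}
insert 71 → {31, 71}
process next event → 31; now {71}
process next event → 71; now {}
insert 51 → {51}
insert 54 → {51, 54}
insert 45 → {45, 51, 54}
insert 28 → {28, 45, 51, 54}
insert 67 → {28, 45, 51, 54, 67}
insert 56 → {28, 45, 51, 54, 56, 67}
insert 63 → {28, 45, 51, 54, 56, 63, 67}
insert 42 → {28, 42, 45, 51, 54, 56, 63, 67}
insert 72 → {28, 42, 45, 51, 54, 56, 63, 67, 72}
process next event → 28; now {42, 45, 51, 54, 56, 63, 67, 72}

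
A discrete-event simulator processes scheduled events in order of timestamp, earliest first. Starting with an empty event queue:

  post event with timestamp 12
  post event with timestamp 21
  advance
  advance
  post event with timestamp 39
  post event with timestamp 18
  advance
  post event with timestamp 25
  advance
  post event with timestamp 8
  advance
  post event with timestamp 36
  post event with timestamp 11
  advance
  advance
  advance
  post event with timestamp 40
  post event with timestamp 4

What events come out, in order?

insert 12 → {12}
insert 21 → {12, 21}
advance → 12; now {21}
advance → 21; now {}
insert 39 → {39}
insert 18 → {18, 39}
advance → 18; now {39}
insert 25 → {25, 39}
advance → 25; now {39}
insert 8 → {8, 39}
advance → 8; now {39}
insert 36 → {36, 39}
insert 11 → {11, 36, 39}
advance → 11; now {36, 39}
advance → 36; now {39}
advance → 39; now {}
insert 40 → {40}
insert 4 → {4, 40}

[12, 21, 18, 25, 8, 11, 36, 39]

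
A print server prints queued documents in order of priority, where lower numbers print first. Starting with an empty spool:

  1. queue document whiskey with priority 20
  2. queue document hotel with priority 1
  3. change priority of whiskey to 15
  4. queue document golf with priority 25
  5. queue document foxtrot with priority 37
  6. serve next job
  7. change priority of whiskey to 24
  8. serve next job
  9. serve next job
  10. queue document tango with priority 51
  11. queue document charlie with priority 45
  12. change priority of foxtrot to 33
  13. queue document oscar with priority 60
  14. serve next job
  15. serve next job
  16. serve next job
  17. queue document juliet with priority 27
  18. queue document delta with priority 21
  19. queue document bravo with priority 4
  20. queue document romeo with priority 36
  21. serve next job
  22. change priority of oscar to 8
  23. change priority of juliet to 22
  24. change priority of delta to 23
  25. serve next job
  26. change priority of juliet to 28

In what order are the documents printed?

add whiskey (priority 20) → {whiskey:20}
add hotel (priority 1) → {hotel:1, whiskey:20}
update whiskey to priority 15 → {hotel:1, whiskey:15}
add golf (priority 25) → {hotel:1, whiskey:15, golf:25}
add foxtrot (priority 37) → {hotel:1, whiskey:15, golf:25, foxtrot:37}
serve next job → hotel; now {whiskey:15, golf:25, foxtrot:37}
update whiskey to priority 24 → {whiskey:24, golf:25, foxtrot:37}
serve next job → whiskey; now {golf:25, foxtrot:37}
serve next job → golf; now {foxtrot:37}
add tango (priority 51) → {foxtrot:37, tango:51}
add charlie (priority 45) → {foxtrot:37, charlie:45, tango:51}
update foxtrot to priority 33 → {foxtrot:33, charlie:45, tango:51}
add oscar (priority 60) → {foxtrot:33, charlie:45, tango:51, oscar:60}
serve next job → foxtrot; now {charlie:45, tango:51, oscar:60}
serve next job → charlie; now {tango:51, oscar:60}
serve next job → tango; now {oscar:60}
add juliet (priority 27) → {juliet:27, oscar:60}
add delta (priority 21) → {delta:21, juliet:27, oscar:60}
add bravo (priority 4) → {bravo:4, delta:21, juliet:27, oscar:60}
add romeo (priority 36) → {bravo:4, delta:21, juliet:27, romeo:36, oscar:60}
serve next job → bravo; now {delta:21, juliet:27, romeo:36, oscar:60}
update oscar to priority 8 → {oscar:8, delta:21, juliet:27, romeo:36}
update juliet to priority 22 → {oscar:8, delta:21, juliet:22, romeo:36}
update delta to priority 23 → {oscar:8, juliet:22, delta:23, romeo:36}
serve next job → oscar; now {juliet:22, delta:23, romeo:36}
update juliet to priority 28 → {delta:23, juliet:28, romeo:36}

[hotel, whiskey, golf, foxtrot, charlie, tango, bravo, oscar]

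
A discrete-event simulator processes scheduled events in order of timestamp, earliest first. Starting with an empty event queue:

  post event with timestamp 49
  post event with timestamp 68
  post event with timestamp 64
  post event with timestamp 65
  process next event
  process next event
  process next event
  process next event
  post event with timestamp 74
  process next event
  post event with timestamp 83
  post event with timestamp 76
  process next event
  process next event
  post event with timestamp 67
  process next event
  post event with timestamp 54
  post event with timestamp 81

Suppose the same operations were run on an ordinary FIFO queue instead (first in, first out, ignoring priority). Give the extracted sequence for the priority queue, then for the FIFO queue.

priority queue: [49, 64, 65, 68, 74, 76, 83, 67]; FIFO queue: 49 → 68 → 64 → 65 → 74 → 83 → 76 → 67

insert 49 → {49}
insert 68 → {49, 68}
insert 64 → {49, 64, 68}
insert 65 → {49, 64, 65, 68}
process next event → 49; now {64, 65, 68}
process next event → 64; now {65, 68}
process next event → 65; now {68}
process next event → 68; now {}
insert 74 → {74}
process next event → 74; now {}
insert 83 → {83}
insert 76 → {76, 83}
process next event → 76; now {83}
process next event → 83; now {}
insert 67 → {67}
process next event → 67; now {}
insert 54 → {54}
insert 81 → {54, 81}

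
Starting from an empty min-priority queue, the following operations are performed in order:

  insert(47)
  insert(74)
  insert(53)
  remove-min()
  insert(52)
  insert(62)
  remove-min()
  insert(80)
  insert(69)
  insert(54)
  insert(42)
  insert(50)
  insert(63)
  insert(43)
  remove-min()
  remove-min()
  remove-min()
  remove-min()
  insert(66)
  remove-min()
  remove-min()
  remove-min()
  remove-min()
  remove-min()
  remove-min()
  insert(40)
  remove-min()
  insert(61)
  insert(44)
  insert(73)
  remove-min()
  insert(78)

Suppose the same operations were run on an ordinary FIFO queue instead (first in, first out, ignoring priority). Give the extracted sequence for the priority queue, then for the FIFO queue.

priority queue: [47, 52, 42, 43, 50, 53, 54, 62, 63, 66, 69, 74, 40, 44]; FIFO queue: 47, 74, 53, 52, 62, 80, 69, 54, 42, 50, 63, 43, 66, 40

insert 47 → {47}
insert 74 → {47, 74}
insert 53 → {47, 53, 74}
remove-min → 47; now {53, 74}
insert 52 → {52, 53, 74}
insert 62 → {52, 53, 62, 74}
remove-min → 52; now {53, 62, 74}
insert 80 → {53, 62, 74, 80}
insert 69 → {53, 62, 69, 74, 80}
insert 54 → {53, 54, 62, 69, 74, 80}
insert 42 → {42, 53, 54, 62, 69, 74, 80}
insert 50 → {42, 50, 53, 54, 62, 69, 74, 80}
insert 63 → {42, 50, 53, 54, 62, 63, 69, 74, 80}
insert 43 → {42, 43, 50, 53, 54, 62, 63, 69, 74, 80}
remove-min → 42; now {43, 50, 53, 54, 62, 63, 69, 74, 80}
remove-min → 43; now {50, 53, 54, 62, 63, 69, 74, 80}
remove-min → 50; now {53, 54, 62, 63, 69, 74, 80}
remove-min → 53; now {54, 62, 63, 69, 74, 80}
insert 66 → {54, 62, 63, 66, 69, 74, 80}
remove-min → 54; now {62, 63, 66, 69, 74, 80}
remove-min → 62; now {63, 66, 69, 74, 80}
remove-min → 63; now {66, 69, 74, 80}
remove-min → 66; now {69, 74, 80}
remove-min → 69; now {74, 80}
remove-min → 74; now {80}
insert 40 → {40, 80}
remove-min → 40; now {80}
insert 61 → {61, 80}
insert 44 → {44, 61, 80}
insert 73 → {44, 61, 73, 80}
remove-min → 44; now {61, 73, 80}
insert 78 → {61, 73, 78, 80}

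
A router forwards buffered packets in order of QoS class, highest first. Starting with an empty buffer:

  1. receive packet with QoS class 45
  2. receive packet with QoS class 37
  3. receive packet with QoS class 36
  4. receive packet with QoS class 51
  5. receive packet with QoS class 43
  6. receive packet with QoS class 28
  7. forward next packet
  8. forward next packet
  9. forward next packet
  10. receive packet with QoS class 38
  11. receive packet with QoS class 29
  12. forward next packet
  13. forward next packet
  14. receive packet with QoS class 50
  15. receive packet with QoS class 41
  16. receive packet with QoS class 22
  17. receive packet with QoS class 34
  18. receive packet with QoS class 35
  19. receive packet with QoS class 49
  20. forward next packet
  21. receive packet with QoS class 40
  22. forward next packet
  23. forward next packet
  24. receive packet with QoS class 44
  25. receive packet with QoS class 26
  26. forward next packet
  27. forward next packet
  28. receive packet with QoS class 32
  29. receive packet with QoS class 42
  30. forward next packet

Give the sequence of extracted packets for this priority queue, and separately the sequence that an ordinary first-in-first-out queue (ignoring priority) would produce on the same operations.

priority queue: [51, 45, 43, 38, 37, 50, 49, 41, 44, 40, 42]; FIFO queue: [45, 37, 36, 51, 43, 28, 38, 29, 50, 41, 22]

insert 45 → {45}
insert 37 → {45, 37}
insert 36 → {45, 37, 36}
insert 51 → {51, 45, 37, 36}
insert 43 → {51, 45, 43, 37, 36}
insert 28 → {51, 45, 43, 37, 36, 28}
forward next packet → 51; now {45, 43, 37, 36, 28}
forward next packet → 45; now {43, 37, 36, 28}
forward next packet → 43; now {37, 36, 28}
insert 38 → {38, 37, 36, 28}
insert 29 → {38, 37, 36, 29, 28}
forward next packet → 38; now {37, 36, 29, 28}
forward next packet → 37; now {36, 29, 28}
insert 50 → {50, 36, 29, 28}
insert 41 → {50, 41, 36, 29, 28}
insert 22 → {50, 41, 36, 29, 28, 22}
insert 34 → {50, 41, 36, 34, 29, 28, 22}
insert 35 → {50, 41, 36, 35, 34, 29, 28, 22}
insert 49 → {50, 49, 41, 36, 35, 34, 29, 28, 22}
forward next packet → 50; now {49, 41, 36, 35, 34, 29, 28, 22}
insert 40 → {49, 41, 40, 36, 35, 34, 29, 28, 22}
forward next packet → 49; now {41, 40, 36, 35, 34, 29, 28, 22}
forward next packet → 41; now {40, 36, 35, 34, 29, 28, 22}
insert 44 → {44, 40, 36, 35, 34, 29, 28, 22}
insert 26 → {44, 40, 36, 35, 34, 29, 28, 26, 22}
forward next packet → 44; now {40, 36, 35, 34, 29, 28, 26, 22}
forward next packet → 40; now {36, 35, 34, 29, 28, 26, 22}
insert 32 → {36, 35, 34, 32, 29, 28, 26, 22}
insert 42 → {42, 36, 35, 34, 32, 29, 28, 26, 22}
forward next packet → 42; now {36, 35, 34, 32, 29, 28, 26, 22}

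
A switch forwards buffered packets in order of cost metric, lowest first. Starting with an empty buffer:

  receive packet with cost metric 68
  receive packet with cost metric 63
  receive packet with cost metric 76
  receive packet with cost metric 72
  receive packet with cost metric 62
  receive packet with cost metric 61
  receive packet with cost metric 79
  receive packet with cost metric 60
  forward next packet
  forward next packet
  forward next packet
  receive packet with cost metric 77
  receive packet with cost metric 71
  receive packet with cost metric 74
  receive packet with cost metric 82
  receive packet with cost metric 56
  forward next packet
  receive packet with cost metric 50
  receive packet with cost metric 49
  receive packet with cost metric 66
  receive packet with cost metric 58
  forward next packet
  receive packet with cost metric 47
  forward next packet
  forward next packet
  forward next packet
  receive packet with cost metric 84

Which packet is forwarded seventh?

insert 68 → {68}
insert 63 → {63, 68}
insert 76 → {63, 68, 76}
insert 72 → {63, 68, 72, 76}
insert 62 → {62, 63, 68, 72, 76}
insert 61 → {61, 62, 63, 68, 72, 76}
insert 79 → {61, 62, 63, 68, 72, 76, 79}
insert 60 → {60, 61, 62, 63, 68, 72, 76, 79}
forward next packet → 60; now {61, 62, 63, 68, 72, 76, 79}
forward next packet → 61; now {62, 63, 68, 72, 76, 79}
forward next packet → 62; now {63, 68, 72, 76, 79}
insert 77 → {63, 68, 72, 76, 77, 79}
insert 71 → {63, 68, 71, 72, 76, 77, 79}
insert 74 → {63, 68, 71, 72, 74, 76, 77, 79}
insert 82 → {63, 68, 71, 72, 74, 76, 77, 79, 82}
insert 56 → {56, 63, 68, 71, 72, 74, 76, 77, 79, 82}
forward next packet → 56; now {63, 68, 71, 72, 74, 76, 77, 79, 82}
insert 50 → {50, 63, 68, 71, 72, 74, 76, 77, 79, 82}
insert 49 → {49, 50, 63, 68, 71, 72, 74, 76, 77, 79, 82}
insert 66 → {49, 50, 63, 66, 68, 71, 72, 74, 76, 77, 79, 82}
insert 58 → {49, 50, 58, 63, 66, 68, 71, 72, 74, 76, 77, 79, 82}
forward next packet → 49; now {50, 58, 63, 66, 68, 71, 72, 74, 76, 77, 79, 82}
insert 47 → {47, 50, 58, 63, 66, 68, 71, 72, 74, 76, 77, 79, 82}
forward next packet → 47; now {50, 58, 63, 66, 68, 71, 72, 74, 76, 77, 79, 82}
forward next packet → 50; now {58, 63, 66, 68, 71, 72, 74, 76, 77, 79, 82}
forward next packet → 58; now {63, 66, 68, 71, 72, 74, 76, 77, 79, 82}
insert 84 → {63, 66, 68, 71, 72, 74, 76, 77, 79, 82, 84}

50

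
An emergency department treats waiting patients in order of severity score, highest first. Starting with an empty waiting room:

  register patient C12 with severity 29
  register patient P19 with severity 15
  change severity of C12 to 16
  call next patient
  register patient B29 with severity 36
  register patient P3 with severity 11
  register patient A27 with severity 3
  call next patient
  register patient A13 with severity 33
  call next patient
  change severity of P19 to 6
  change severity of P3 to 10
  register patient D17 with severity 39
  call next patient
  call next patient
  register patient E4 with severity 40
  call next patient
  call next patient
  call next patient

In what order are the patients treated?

[C12, B29, A13, D17, P3, E4, P19, A27]

add C12 (severity 29) → {C12:29}
add P19 (severity 15) → {C12:29, P19:15}
update C12 to severity 16 → {C12:16, P19:15}
call next patient → C12; now {P19:15}
add B29 (severity 36) → {B29:36, P19:15}
add P3 (severity 11) → {B29:36, P19:15, P3:11}
add A27 (severity 3) → {B29:36, P19:15, P3:11, A27:3}
call next patient → B29; now {P19:15, P3:11, A27:3}
add A13 (severity 33) → {A13:33, P19:15, P3:11, A27:3}
call next patient → A13; now {P19:15, P3:11, A27:3}
update P19 to severity 6 → {P3:11, P19:6, A27:3}
update P3 to severity 10 → {P3:10, P19:6, A27:3}
add D17 (severity 39) → {D17:39, P3:10, P19:6, A27:3}
call next patient → D17; now {P3:10, P19:6, A27:3}
call next patient → P3; now {P19:6, A27:3}
add E4 (severity 40) → {E4:40, P19:6, A27:3}
call next patient → E4; now {P19:6, A27:3}
call next patient → P19; now {A27:3}
call next patient → A27; now {}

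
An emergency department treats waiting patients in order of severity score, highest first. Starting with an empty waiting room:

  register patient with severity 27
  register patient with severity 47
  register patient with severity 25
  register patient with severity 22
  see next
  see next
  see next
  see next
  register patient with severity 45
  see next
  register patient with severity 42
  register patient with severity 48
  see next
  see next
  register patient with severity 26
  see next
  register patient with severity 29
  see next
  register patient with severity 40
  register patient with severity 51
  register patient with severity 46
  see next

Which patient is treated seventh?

42

insert 27 → {27}
insert 47 → {47, 27}
insert 25 → {47, 27, 25}
insert 22 → {47, 27, 25, 22}
see next → 47; now {27, 25, 22}
see next → 27; now {25, 22}
see next → 25; now {22}
see next → 22; now {}
insert 45 → {45}
see next → 45; now {}
insert 42 → {42}
insert 48 → {48, 42}
see next → 48; now {42}
see next → 42; now {}
insert 26 → {26}
see next → 26; now {}
insert 29 → {29}
see next → 29; now {}
insert 40 → {40}
insert 51 → {51, 40}
insert 46 → {51, 46, 40}
see next → 51; now {46, 40}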